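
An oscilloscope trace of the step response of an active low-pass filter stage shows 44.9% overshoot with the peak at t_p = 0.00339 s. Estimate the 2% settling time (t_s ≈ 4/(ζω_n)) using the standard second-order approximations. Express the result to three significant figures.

t_s ≈ 0.0169 s

From the overshoot, ζ = −ln(OS)/√(π²+ln²(OS)) = 0.247.
From t_p = π/ω_d, ω_d = π/0.00339 = 927 rad/s, so ω_n = ω_d/√(1−ζ²) = 956 rad/s.
t_s ≈ 4/(ζω_n) = 4/(0.247·956) = 0.0169 s.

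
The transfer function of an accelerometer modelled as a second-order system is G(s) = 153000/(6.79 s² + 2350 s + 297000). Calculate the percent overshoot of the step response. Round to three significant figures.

%OS ≈ 0.977%

Dividing through by 6.79: denominator becomes s² + 346.1 s + 43740.
So ω_n = √43740 = 209 rad/s and ζ = 346.1/(2·209) = 0.827.
Overshoot: exp(−π·0.827/√(1−0.827²)) = 0.00977, i.e. 0.977%.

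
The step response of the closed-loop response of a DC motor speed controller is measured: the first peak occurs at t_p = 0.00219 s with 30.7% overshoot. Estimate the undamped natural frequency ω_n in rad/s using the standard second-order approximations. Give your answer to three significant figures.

ζ from %OS: ζ = |ln 0.307|/√(π²+ln²0.307) = 0.352.
t_p = π/ω_d ⇒ ω_d = 1430 rad/s; then ω_n = ω_d/√(1−ζ²) = 1530 rad/s.

ω_n ≈ 1530 rad/s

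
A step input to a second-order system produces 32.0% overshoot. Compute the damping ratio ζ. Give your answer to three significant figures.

ζ ≈ 0.341

ζ = −ln(OS)/√(π² + (ln OS)²). With OS = 0.320, ln OS = −1.139 and ζ = 1.139/3.342 = 0.341.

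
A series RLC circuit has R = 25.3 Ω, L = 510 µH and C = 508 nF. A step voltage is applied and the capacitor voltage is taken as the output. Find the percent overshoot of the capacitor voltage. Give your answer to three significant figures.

For a series RLC circuit (capacitor voltage as output), ω_n = 1/√(LC) = 1/√(510 µH · 508 nF) = 62100 rad/s.
ζ = (R/2)·√(C/L) = (25.3/2)·√(508 nF/510 µH) = 0.399.
Overshoot: exp(−π·0.399/√(1−0.399²)) = 0.255, i.e. 25.5%.

%OS ≈ 25.5%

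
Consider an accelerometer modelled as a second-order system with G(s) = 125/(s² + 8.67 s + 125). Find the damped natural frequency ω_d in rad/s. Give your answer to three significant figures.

ω_d ≈ 10.3 rad/s

ω_n = √125 = 11.2 rad/s; ζ = 8.67/(2·11.2) = 0.388.
ω_d = ω_n√(1−ζ²) = 10.3 rad/s.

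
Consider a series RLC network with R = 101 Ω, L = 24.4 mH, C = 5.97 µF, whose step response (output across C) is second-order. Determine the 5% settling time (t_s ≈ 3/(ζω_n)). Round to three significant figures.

For a series RLC circuit (capacitor voltage as output), ω_n = 1/√(LC) = 1/√(24.4 mH · 5.97 µF) = 2620 rad/s.
ζ = (R/2)·√(C/L) = (101/2)·√(5.97 µF/24.4 mH) = 0.790.
t_s ≈ 3/(ζω_n) = 0.00145 s.

t_s ≈ 0.00145 s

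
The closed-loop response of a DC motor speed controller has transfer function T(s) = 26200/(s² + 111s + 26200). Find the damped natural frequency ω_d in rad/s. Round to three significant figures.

ω_n = √26200 = 162 rad/s; ζ = 111/(2·162) = 0.343.
The damped frequency ω_d = ω_n√(1−ζ²) = 152 rad/s.

ω_d ≈ 152 rad/s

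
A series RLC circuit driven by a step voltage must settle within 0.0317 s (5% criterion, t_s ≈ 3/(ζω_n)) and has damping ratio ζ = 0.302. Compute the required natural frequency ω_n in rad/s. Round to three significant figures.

ω_n ≈ 313 rad/s

Rearranging t_s ≈ 3/(ζω_n) gives ω_n = 3/(ζ·t_s) = 3/(0.302 × 0.0317) = 313 rad/s.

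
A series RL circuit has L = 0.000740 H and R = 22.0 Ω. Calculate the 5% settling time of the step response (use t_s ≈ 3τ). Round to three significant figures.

t_s ≈ 0.000101 s

τ = L/R = 0.000740/22.0 = 0.0000336 s.
t_s ≈ 3τ = 0.000101 s.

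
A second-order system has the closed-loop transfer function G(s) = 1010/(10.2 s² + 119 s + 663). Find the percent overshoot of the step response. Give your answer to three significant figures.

Dividing through by 10.2: denominator becomes s² + 11.67 s + 65.00.
So ω_n = √65.00 = 8.06 rad/s and ζ = 11.67/(2·8.06) = 0.724.
Overshoot: exp(−π·0.724/√(1−0.724²)) = 0.0371, i.e. 3.71%.

%OS ≈ 3.71%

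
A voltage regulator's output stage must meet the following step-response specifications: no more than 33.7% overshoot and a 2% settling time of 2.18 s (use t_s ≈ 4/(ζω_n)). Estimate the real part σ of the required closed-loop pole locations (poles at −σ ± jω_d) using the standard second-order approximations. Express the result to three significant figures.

The settling-time spec alone fixes σ = ζω_n = 4/t_s = 4/2.18 = 1.83.
(Overshoot then fixes ζ = 0.327 and hence ω_d = σ·√(1−ζ²)/ζ = 5.30 rad/s.)

σ ≈ 1.83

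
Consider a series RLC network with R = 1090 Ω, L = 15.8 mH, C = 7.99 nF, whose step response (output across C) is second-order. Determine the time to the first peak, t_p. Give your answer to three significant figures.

For a series RLC circuit (capacitor voltage as output), ω_n = 1/√(LC) = 1/√(15.8 mH · 7.99 nF) = 89000 rad/s.
ζ = (R/2)·√(C/L) = (1090/2)·√(7.99 nF/15.8 mH) = 0.388.
The damped frequency ω_d = ω_n√(1−ζ²) = 82000 rad/s. t_p = π/ω_d = 0.0000383 s.

t_p ≈ 0.0000383 s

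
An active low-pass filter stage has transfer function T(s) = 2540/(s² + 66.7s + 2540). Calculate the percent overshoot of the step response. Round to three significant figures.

Comparing the denominator to s² + 2ζω_n s + ω_n²: ω_n = √2540 = 50.4 rad/s, and 2ζω_n = 66.7 so ζ = 66.7/(2·50.4) = 0.662.
%OS = 100·exp(−πζ/√(1−ζ²)) = 6.25%.

%OS ≈ 6.25%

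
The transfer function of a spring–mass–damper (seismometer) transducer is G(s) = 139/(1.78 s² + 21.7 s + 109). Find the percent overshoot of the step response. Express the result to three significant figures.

Dividing through by 1.78: denominator becomes s² + 12.19 s + 61.24.
So ω_n = √61.24 = 7.83 rad/s and ζ = 12.19/(2·7.83) = 0.779.
%OS = 100·exp(−πζ/√(1−ζ²)) = 2.02%.

%OS ≈ 2.02%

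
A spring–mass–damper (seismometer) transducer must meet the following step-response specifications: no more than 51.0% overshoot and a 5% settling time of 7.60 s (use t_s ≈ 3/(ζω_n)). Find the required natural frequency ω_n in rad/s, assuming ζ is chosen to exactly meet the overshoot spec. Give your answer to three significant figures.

ω_n ≈ 1.88 rad/s

From %OS = 100·exp(−πζ/√(1−ζ²)), invert to get ζ = −ln(OS)/√(π² + ln²(OS)) with OS = 0.510.
−ln 0.510 = 0.6733, so ζ = 0.6733/√(π² + 0.4534) = 0.210.
Then ω_n = 3/(ζ t_s) = 3/(0.210 × 7.60) = 1.88 rad/s.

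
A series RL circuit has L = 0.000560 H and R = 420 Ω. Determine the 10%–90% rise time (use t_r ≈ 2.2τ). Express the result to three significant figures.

τ = L/R = 0.000560/420 = 0.00000133 s.
t_r ≈ 2.2τ = 0.00000293 s.

t_r ≈ 0.00000293 s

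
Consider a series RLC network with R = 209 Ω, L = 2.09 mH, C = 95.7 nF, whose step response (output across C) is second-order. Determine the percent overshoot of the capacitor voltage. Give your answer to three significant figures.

For a series RLC circuit (capacitor voltage as output), ω_n = 1/√(LC) = 1/√(2.09 mH · 95.7 nF) = 70700 rad/s.
ζ = (R/2)·√(C/L) = (209/2)·√(95.7 nF/2.09 mH) = 0.707.
%OS = 100 e^{−πζ/√(1−ζ²)} with ζ = 0.707 gives 4.32%.

%OS ≈ 4.32%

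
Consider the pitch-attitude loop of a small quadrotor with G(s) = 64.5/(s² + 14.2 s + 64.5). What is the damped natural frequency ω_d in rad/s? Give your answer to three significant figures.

Matching coefficients with s² + 2ζω_n s + ω_n² gives ω_n² = 64.5 ⇒ ω_n = 8.03 rad/s, and ζ = 14.2/(2ω_n) = 0.884.
The damped frequency ω_d = ω_n√(1−ζ²) = 3.75 rad/s.

ω_d ≈ 3.75 rad/s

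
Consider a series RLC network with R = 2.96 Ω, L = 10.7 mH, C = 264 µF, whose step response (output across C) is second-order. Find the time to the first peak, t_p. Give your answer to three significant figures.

t_p ≈ 0.00543 s

For a series RLC circuit (capacitor voltage as output), ω_n = 1/√(LC) = 1/√(10.7 mH · 264 µF) = 595 rad/s.
ζ = (R/2)·√(C/L) = (2.96/2)·√(264 µF/10.7 mH) = 0.232.
ω_d = ω_n√(1−ζ²) = 579 rad/s. t_p = π/ω_d = 0.00543 s.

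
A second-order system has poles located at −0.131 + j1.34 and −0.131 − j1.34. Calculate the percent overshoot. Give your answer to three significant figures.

%OS ≈ 73.6%

With σ = 0.131, ω_d = 1.34: ω_n = √(σ²+ω_d²) = 1.35 rad/s, ζ = σ/ω_n = 0.0973.
Overshoot: exp(−π·0.0973/√(1−0.0973²)) = 0.736, i.e. 73.6%.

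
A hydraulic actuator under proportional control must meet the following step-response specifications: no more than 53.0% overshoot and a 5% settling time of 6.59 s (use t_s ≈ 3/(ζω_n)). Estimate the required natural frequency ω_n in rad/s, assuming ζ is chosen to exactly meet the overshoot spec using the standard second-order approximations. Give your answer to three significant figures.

ζ = −ln(OS)/√(π² + (ln OS)²). With OS = 0.530, ln OS = −0.6349 and ζ = 0.6349/3.205 = 0.198.
From t_s ≈ 3/(ζω_n): ω_n = 3/(ζ·t_s) = 3/(0.198·6.59) = 2.30 rad/s.

ω_n ≈ 2.30 rad/s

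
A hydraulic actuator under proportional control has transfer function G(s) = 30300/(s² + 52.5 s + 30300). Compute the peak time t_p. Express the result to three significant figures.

t_p ≈ 0.0183 s

Matching coefficients with s² + 2ζω_n s + ω_n² gives ω_n² = 30300 ⇒ ω_n = 174 rad/s, and ζ = 52.5/(2ω_n) = 0.151.
ω_d = 174·√(1 − 0.151²) = 172 rad/s. Then t_p = π/ω_d = 0.0183 s.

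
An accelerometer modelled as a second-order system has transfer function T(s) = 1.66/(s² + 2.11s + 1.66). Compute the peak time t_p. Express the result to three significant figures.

Matching coefficients with s² + 2ζω_n s + ω_n² gives ω_n² = 1.66 ⇒ ω_n = 1.29 rad/s, and ζ = 2.11/(2ω_n) = 0.819.
The damped frequency ω_d = ω_n√(1−ζ²) = 0.740 rad/s. Then t_p = π/ω_d = 4.25 s.

t_p ≈ 4.25 s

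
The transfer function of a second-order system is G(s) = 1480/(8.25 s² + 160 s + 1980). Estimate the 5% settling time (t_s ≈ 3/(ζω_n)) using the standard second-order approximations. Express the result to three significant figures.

Dividing through by 8.25: denominator becomes s² + 19.39 s + 240.0.
So ω_n = √240.0 = 15.5 rad/s and ζ = 19.39/(2·15.5) = 0.626.
t_s ≈ 3/(ζω_n) = 0.309 s.

t_s ≈ 0.309 s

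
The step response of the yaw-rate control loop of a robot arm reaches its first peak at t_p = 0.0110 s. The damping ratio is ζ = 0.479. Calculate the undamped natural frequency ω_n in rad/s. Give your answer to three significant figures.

ω_n ≈ 325 rad/s

Peak time t_p = π/ω_d, so ω_d = π/t_p = π/0.0110 = 286 rad/s.
ω_n = ω_d/√(1−ζ²) = 286/√0.771 = 325 rad/s.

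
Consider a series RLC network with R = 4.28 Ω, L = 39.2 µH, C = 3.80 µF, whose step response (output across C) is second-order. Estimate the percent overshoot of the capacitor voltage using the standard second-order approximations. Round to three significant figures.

For a series RLC circuit (capacitor voltage as output), ω_n = 1/√(LC) = 1/√(39.2 µH · 3.80 µF) = 81900 rad/s.
ζ = (R/2)·√(C/L) = (4.28/2)·√(3.80 µF/39.2 µH) = 0.666.
%OS = 100·exp(−πζ/√(1−ζ²)) = 6.04%.

%OS ≈ 6.04%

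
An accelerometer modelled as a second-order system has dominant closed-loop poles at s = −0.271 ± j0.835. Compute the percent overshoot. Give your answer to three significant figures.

%OS ≈ 36.1%

The poles are at −σ ± jω_d with σ = 0.271 and ω_d = 0.835, so ω_n = √(σ²+ω_d²) = 0.878 rad/s and ζ = σ/ω_n = 0.309.
%OS = 100·exp(−πζ/√(1−ζ²)) = 36.1%.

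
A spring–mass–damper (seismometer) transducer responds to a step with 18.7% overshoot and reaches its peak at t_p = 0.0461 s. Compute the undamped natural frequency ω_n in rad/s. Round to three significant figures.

ω_n ≈ 77.2 rad/s

ζ from %OS: ζ = |ln 0.187|/√(π²+ln²0.187) = 0.471.
From t_p = π/ω_d, ω_d = π/0.0461 = 68.1 rad/s, so ω_n = ω_d/√(1−ζ²) = 77.2 rad/s.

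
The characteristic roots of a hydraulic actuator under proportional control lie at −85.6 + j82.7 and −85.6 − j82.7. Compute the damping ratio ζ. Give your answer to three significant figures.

ζ ≈ 0.719

With σ = 85.6, ω_d = 82.7: ω_n = √(σ²+ω_d²) = 119 rad/s, ζ = σ/ω_n = 0.719.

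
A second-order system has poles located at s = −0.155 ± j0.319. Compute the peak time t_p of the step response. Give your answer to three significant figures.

t_p = π/ω_d with ω_d = 0.319 (the imaginary part), so t_p = 9.85 s.

t_p ≈ 9.85 s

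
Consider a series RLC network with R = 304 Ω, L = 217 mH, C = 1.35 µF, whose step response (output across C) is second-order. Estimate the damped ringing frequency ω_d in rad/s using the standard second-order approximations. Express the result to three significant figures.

ω_d ≈ 1710 rad/s

For a series RLC circuit (capacitor voltage as output), ω_n = 1/√(LC) = 1/√(217 mH · 1.35 µF) = 1850 rad/s.
ζ = (R/2)·√(C/L) = (304/2)·√(1.35 µF/217 mH) = 0.379.
The damped frequency ω_d = ω_n√(1−ζ²) = 1710 rad/s.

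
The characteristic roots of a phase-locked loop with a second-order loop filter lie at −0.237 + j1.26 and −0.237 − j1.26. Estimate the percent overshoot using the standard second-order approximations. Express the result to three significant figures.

%OS ≈ 55.4%

With σ = 0.237, ω_d = 1.26: ω_n = √(σ²+ω_d²) = 1.28 rad/s, ζ = σ/ω_n = 0.185.
Overshoot: exp(−π·0.185/√(1−0.185²)) = 0.554, i.e. 55.4%.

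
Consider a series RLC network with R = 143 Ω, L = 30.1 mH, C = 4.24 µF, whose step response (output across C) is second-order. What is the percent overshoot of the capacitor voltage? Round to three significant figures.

For a series RLC circuit (capacitor voltage as output), ω_n = 1/√(LC) = 1/√(30.1 mH · 4.24 µF) = 2800 rad/s.
ζ = (R/2)·√(C/L) = (143/2)·√(4.24 µF/30.1 mH) = 0.849.
%OS = 100·exp(−πζ/√(1−ζ²)) = 0.648%.

%OS ≈ 0.648%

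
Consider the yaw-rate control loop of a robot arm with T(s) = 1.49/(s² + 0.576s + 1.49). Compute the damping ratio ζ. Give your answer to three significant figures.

ζ ≈ 0.236

Comparing the denominator to s² + 2ζω_n s + ω_n²: ω_n = √1.49 = 1.22 rad/s, and 2ζω_n = 0.576 so ζ = 0.576/(2·1.22) = 0.236.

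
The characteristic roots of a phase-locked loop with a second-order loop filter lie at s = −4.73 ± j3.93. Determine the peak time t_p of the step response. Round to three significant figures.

t_p ≈ 0.799 s

t_p = π/ω_d with ω_d = 3.93 (the imaginary part), so t_p = 0.799 s.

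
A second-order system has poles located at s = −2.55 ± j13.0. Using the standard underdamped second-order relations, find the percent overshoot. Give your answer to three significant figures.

The poles are at −σ ± jω_d with σ = 2.55 and ω_d = 13.0, so ω_n = √(σ²+ω_d²) = 13.2 rad/s and ζ = σ/ω_n = 0.192.
%OS = 100 e^{−πζ/√(1−ζ²)} with ζ = 0.192 gives 54.0%.

%OS ≈ 54.0%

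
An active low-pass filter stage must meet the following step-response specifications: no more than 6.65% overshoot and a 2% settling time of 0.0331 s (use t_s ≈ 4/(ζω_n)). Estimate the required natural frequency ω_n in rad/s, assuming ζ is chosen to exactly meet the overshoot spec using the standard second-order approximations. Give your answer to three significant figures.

ζ = −ln(OS)/√(π² + (ln OS)²). With OS = 0.0665, ln OS = −2.711 and ζ = 2.711/4.149 = 0.653.
From t_s ≈ 4/(ζω_n): ω_n = 4/(ζ·t_s) = 4/(0.653·0.0331) = 185 rad/s.

ω_n ≈ 185 rad/s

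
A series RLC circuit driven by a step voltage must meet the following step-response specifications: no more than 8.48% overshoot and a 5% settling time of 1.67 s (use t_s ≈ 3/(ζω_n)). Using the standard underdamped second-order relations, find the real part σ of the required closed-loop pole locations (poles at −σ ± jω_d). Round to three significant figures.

σ ≈ 1.80

The settling-time spec alone fixes σ = ζω_n = 3/t_s = 3/1.67 = 1.80.
(Overshoot then fixes ζ = 0.618 and hence ω_d = σ·√(1−ζ²)/ζ = 2.29 rad/s.)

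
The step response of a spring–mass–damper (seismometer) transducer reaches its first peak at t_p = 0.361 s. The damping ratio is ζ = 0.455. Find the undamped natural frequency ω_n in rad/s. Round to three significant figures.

Peak time t_p = π/ω_d, so ω_d = π/t_p = π/0.361 = 8.70 rad/s.
ω_n = ω_d/√(1−ζ²) = 8.70/√0.793 = 9.77 rad/s.

ω_n ≈ 9.77 rad/s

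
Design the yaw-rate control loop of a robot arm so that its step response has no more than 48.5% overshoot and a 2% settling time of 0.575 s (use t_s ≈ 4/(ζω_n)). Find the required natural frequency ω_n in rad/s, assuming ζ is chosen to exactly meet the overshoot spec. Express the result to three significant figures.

ζ = −ln(OS)/√(π² + (ln OS)²). With OS = 0.485, ln OS = −0.7236 and ζ = 0.7236/3.224 = 0.224.
From t_s ≈ 4/(ζω_n): ω_n = 4/(ζ·t_s) = 4/(0.224·0.575) = 31.0 rad/s.

ω_n ≈ 31.0 rad/s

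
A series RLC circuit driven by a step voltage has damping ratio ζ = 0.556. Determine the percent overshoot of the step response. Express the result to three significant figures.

For an underdamped second-order system, %OS = 100·exp(−πζ/√(1−ζ²)).
πζ/√(1−ζ²) = π·0.556/√(1−0.309) = 2.101, so %OS = 100·e^(−2.101) = 12.2%.

%OS ≈ 12.2%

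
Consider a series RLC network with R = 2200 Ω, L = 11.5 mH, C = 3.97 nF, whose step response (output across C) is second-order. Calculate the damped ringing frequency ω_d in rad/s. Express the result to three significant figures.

ω_d ≈ 113000 rad/s

For a series RLC circuit (capacitor voltage as output), ω_n = 1/√(LC) = 1/√(11.5 mH · 3.97 nF) = 148000 rad/s.
ζ = (R/2)·√(C/L) = (2200/2)·√(3.97 nF/11.5 mH) = 0.646.
The damped frequency ω_d = ω_n√(1−ζ²) = 113000 rad/s.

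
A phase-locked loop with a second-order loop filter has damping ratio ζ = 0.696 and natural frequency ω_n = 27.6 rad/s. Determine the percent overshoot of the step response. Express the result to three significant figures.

For an underdamped second-order system, %OS = 100·exp(−πζ/√(1−ζ²)).
πζ/√(1−ζ²) = π·0.696/√(1−0.484) = 3.045, so %OS = 100·e^(−3.045) = 4.76%.

%OS ≈ 4.76%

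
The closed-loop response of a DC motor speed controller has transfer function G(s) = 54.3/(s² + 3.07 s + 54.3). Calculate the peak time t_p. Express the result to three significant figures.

t_p ≈ 0.436 s

ω_n = √54.3 = 7.37 rad/s; ζ = 3.07/(2·7.37) = 0.208.
ω_d = 7.37·√(1 − 0.208²) = 7.21 rad/s. Then t_p = π/ω_d = 0.436 s.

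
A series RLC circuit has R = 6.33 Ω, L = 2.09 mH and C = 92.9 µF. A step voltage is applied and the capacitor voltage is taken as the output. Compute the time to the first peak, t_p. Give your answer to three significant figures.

For a series RLC circuit (capacitor voltage as output), ω_n = 1/√(LC) = 1/√(2.09 mH · 92.9 µF) = 2270 rad/s.
ζ = (R/2)·√(C/L) = (6.33/2)·√(92.9 µF/2.09 mH) = 0.667.
ω_d = 2270·√(1 − 0.667²) = 1690 rad/s. t_p = π/ω_d = 0.00186 s.

t_p ≈ 0.00186 s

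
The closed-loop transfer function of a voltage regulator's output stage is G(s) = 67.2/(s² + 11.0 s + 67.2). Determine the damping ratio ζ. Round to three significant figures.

Matching coefficients with s² + 2ζω_n s + ω_n² gives ω_n² = 67.2 ⇒ ω_n = 8.20 rad/s, and ζ = 11.0/(2ω_n) = 0.671.

ζ ≈ 0.671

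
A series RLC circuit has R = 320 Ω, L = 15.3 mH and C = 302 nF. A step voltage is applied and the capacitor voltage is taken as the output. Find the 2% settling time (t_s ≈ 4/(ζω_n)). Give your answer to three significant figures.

For a series RLC circuit (capacitor voltage as output), ω_n = 1/√(LC) = 1/√(15.3 mH · 302 nF) = 14700 rad/s.
ζ = (R/2)·√(C/L) = (320/2)·√(302 nF/15.3 mH) = 0.711.
t_s ≈ 4/(ζω_n) = 0.000382 s.

t_s ≈ 0.000382 s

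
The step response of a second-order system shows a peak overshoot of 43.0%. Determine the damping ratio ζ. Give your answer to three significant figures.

ζ = −ln(OS)/√(π² + (ln OS)²). With OS = 0.430, ln OS = −0.8440 and ζ = 0.8440/3.253 = 0.259.

ζ ≈ 0.259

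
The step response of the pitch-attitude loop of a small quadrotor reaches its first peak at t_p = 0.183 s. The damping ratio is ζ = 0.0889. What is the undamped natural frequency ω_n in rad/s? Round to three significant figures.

ω_n ≈ 17.2 rad/s

Peak time t_p = π/ω_d, so ω_d = π/t_p = π/0.183 = 17.2 rad/s.
ω_n = ω_d/√(1−ζ²) = 17.2/√0.992 = 17.2 rad/s.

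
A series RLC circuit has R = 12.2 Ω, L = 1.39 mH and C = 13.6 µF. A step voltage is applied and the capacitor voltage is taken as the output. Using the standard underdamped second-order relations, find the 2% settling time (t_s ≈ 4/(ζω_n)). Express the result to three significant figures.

For a series RLC circuit (capacitor voltage as output), ω_n = 1/√(LC) = 1/√(1.39 mH · 13.6 µF) = 7270 rad/s.
ζ = (R/2)·√(C/L) = (12.2/2)·√(13.6 µF/1.39 mH) = 0.603.
t_s ≈ 4/(ζω_n) = 0.000911 s.

t_s ≈ 0.000911 s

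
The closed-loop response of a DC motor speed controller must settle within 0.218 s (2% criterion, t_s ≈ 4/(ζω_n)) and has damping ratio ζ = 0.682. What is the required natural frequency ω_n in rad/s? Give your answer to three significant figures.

ω_n ≈ 26.9 rad/s

Rearranging t_s ≈ 4/(ζω_n) gives ω_n = 4/(ζ·t_s) = 4/(0.682 × 0.218) = 26.9 rad/s.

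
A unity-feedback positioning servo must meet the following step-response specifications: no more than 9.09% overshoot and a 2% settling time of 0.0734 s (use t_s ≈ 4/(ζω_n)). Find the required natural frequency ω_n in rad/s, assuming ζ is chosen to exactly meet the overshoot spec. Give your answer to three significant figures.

Inverting the overshoot relation: ζ = |ln 0.0909|/√(π² + ln²0.0909) = 0.607.
Then ω_n = 4/(ζ t_s) = 4/(0.607 × 0.0734) = 89.8 rad/s.

ω_n ≈ 89.8 rad/s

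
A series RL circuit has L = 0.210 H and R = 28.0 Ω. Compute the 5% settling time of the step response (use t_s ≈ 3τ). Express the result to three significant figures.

τ = L/R = 0.210/28.0 = 0.00750 s.
t_s ≈ 3τ = 0.0225 s.

t_s ≈ 0.0225 s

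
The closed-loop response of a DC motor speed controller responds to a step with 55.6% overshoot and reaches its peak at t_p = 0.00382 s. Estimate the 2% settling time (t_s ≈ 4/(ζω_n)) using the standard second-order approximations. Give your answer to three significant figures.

t_s ≈ 0.0260 s

The overshoot fixes ζ = −ln(OS)/√(π²+ln²(OS)) = 0.184.
From t_p = π/ω_d, ω_d = π/0.00382 = 822 rad/s, so ω_n = ω_d/√(1−ζ²) = 837 rad/s.
t_s ≈ 4/(ζω_n) = 4/(0.184·837) = 0.0260 s.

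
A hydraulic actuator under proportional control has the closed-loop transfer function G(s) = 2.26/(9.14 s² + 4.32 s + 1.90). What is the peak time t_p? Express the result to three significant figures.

Dividing through by 9.14: denominator becomes s² + 0.4726 s + 0.2079.
So ω_n = √0.2079 = 0.456 rad/s and ζ = 0.4726/(2·0.456) = 0.518.
The damped frequency ω_d = ω_n√(1−ζ²) = 0.390 rad/s. t_p = π/ω_d = 8.06 s.

t_p ≈ 8.06 s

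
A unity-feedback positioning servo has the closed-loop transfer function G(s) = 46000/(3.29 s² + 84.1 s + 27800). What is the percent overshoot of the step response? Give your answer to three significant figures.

%OS ≈ 64.3%

Dividing through by 3.29: denominator becomes s² + 25.56 s + 8450.
So ω_n = √8450 = 91.9 rad/s and ζ = 25.56/(2·91.9) = 0.139.
%OS = 100 e^{−πζ/√(1−ζ²)} with ζ = 0.139 gives 64.3%.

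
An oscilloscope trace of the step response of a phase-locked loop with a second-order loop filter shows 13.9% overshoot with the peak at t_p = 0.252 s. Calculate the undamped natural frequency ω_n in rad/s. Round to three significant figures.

From the overshoot, ζ = −ln(OS)/√(π²+ln²(OS)) = 0.532.
From t_p = π/ω_d, ω_d = π/0.252 = 12.5 rad/s, so ω_n = ω_d/√(1−ζ²) = 14.7 rad/s.

ω_n ≈ 14.7 rad/s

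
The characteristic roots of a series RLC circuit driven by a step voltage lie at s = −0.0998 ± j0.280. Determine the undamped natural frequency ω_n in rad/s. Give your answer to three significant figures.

|pole| = ω_n = √(0.0998² + 0.280²) = 0.297 rad/s; ζ = cos θ = σ/ω_n = 0.336.

ω_n ≈ 0.297 rad/s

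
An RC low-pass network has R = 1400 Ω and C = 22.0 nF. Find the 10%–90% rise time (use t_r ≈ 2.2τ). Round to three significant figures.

τ = RC = 1400 × 22.0 nF = 0.0000308 s.
t_r ≈ 2.2τ = 0.0000678 s.

t_r ≈ 0.0000678 s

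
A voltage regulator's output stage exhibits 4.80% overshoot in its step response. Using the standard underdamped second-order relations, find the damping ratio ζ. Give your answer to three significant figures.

ζ = −ln(OS)/√(π² + (ln OS)²). With OS = 0.0480, ln OS = −3.037 and ζ = 3.037/4.369 = 0.695.

ζ ≈ 0.695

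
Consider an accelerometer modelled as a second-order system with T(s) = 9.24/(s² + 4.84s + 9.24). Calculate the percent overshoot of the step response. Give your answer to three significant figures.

%OS ≈ 1.60%

Comparing the denominator to s² + 2ζω_n s + ω_n²: ω_n = √9.24 = 3.04 rad/s, and 2ζω_n = 4.84 so ζ = 4.84/(2·3.04) = 0.796.
%OS = 100 e^{−πζ/√(1−ζ²)} with ζ = 0.796 gives 1.60%.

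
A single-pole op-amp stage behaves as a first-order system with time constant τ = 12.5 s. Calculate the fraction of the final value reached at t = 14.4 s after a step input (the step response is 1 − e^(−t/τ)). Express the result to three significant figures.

y(t)/y_∞ = 1 − e^(−t/τ) = 1 − e^(−14.4/12.5) = 1 − e^(−1.15) = 0.684.

y/y_∞ ≈ 0.684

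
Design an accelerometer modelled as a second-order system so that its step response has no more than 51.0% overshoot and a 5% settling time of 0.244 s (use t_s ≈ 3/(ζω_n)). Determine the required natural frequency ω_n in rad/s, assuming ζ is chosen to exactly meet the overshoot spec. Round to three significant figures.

Inverting the overshoot relation: ζ = |ln 0.510|/√(π² + ln²0.510) = 0.210.
From t_s ≈ 3/(ζω_n): ω_n = 3/(ζ·t_s) = 3/(0.210·0.244) = 58.7 rad/s.

ω_n ≈ 58.7 rad/s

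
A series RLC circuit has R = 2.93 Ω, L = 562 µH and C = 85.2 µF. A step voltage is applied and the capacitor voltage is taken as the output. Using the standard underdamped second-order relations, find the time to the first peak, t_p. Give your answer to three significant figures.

For a series RLC circuit (capacitor voltage as output), ω_n = 1/√(LC) = 1/√(562 µH · 85.2 µF) = 4570 rad/s.
ζ = (R/2)·√(C/L) = (2.93/2)·√(85.2 µF/562 µH) = 0.570.
The damped frequency ω_d = ω_n√(1−ζ²) = 3750 rad/s. t_p = π/ω_d = 0.000837 s.

t_p ≈ 0.000837 s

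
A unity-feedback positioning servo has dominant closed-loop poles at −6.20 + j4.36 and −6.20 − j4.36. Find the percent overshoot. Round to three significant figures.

|pole| = ω_n = √(6.20² + 4.36²) = 7.58 rad/s; ζ = cos θ = σ/ω_n = 0.818.
%OS = 100 e^{−πζ/√(1−ζ²)} with ζ = 0.818 gives 1.15%.

%OS ≈ 1.15%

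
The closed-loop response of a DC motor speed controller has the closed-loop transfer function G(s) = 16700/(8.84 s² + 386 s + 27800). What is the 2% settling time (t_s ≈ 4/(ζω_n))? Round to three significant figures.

t_s ≈ 0.183 s

Dividing through by 8.84: denominator becomes s² + 43.67 s + 3145.
So ω_n = √3145 = 56.1 rad/s and ζ = 43.67/(2·56.1) = 0.389.
t_s ≈ 4/(ζω_n) = 0.183 s.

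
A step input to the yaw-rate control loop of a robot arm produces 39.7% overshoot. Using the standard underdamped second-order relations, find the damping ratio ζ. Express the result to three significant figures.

Inverting the overshoot relation: ζ = |ln 0.397|/√(π² + ln²0.397) = 0.282.

ζ ≈ 0.282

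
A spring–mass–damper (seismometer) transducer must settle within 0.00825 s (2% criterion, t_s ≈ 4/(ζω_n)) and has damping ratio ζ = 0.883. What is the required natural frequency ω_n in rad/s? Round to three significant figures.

Rearranging t_s ≈ 4/(ζω_n) gives ω_n = 4/(ζ·t_s) = 4/(0.883 × 0.00825) = 549 rad/s.

ω_n ≈ 549 rad/s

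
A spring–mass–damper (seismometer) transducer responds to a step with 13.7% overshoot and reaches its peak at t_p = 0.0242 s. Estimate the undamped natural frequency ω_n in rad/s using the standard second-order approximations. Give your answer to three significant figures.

The overshoot fixes ζ = −ln(OS)/√(π²+ln²(OS)) = 0.535.
t_p = π/ω_d ⇒ ω_d = 130 rad/s; then ω_n = ω_d/√(1−ζ²) = 154 rad/s.

ω_n ≈ 154 rad/s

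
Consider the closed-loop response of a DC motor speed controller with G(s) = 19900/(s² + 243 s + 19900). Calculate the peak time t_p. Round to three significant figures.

t_p ≈ 0.0438 s

ω_n = √19900 = 141 rad/s; ζ = 243/(2·141) = 0.861.
The damped frequency ω_d = ω_n√(1−ζ²) = 71.7 rad/s. Then t_p = π/ω_d = 0.0438 s.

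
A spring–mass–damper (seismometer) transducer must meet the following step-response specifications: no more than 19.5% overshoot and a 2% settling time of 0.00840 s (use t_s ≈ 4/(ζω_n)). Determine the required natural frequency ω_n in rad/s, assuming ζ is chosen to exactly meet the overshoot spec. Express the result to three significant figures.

ω_n ≈ 1030 rad/s

From %OS = 100·exp(−πζ/√(1−ζ²)), invert to get ζ = −ln(OS)/√(π² + ln²(OS)) with OS = 0.195.
−ln 0.195 = 1.635, so ζ = 1.635/√(π² + 2.672) = 0.462.
From t_s ≈ 4/(ζω_n): ω_n = 4/(ζ·t_s) = 4/(0.462·0.00840) = 1030 rad/s.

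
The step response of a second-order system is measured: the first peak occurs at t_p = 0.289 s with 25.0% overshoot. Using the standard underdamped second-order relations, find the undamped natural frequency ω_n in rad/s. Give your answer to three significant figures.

ω_n ≈ 11.9 rad/s

From the overshoot, ζ = −ln(OS)/√(π²+ln²(OS)) = 0.404.
From t_p = π/ω_d, ω_d = π/0.289 = 10.9 rad/s, so ω_n = ω_d/√(1−ζ²) = 11.9 rad/s.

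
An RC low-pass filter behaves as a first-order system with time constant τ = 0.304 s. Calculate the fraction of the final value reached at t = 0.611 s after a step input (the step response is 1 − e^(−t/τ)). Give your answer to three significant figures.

y/y_∞ ≈ 0.866

y(t)/y_∞ = 1 − e^(−t/τ) = 1 − e^(−0.611/0.304) = 1 − e^(−2.01) = 0.866.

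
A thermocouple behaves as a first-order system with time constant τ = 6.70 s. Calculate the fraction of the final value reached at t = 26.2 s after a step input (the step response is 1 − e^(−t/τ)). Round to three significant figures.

y/y_∞ ≈ 0.980

y(t)/y_∞ = 1 − e^(−t/τ) = 1 − e^(−26.2/6.70) = 1 − e^(−3.91) = 0.980.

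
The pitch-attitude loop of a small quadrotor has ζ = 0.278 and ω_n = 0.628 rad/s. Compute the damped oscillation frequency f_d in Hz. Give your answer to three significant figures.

f_d ≈ 0.0960 Hz

ω_d = ω_n√(1−ζ²) = 0.628·√0.923 = 0.603 rad/s.
f_d = ω_d/(2π) = 0.0960 Hz.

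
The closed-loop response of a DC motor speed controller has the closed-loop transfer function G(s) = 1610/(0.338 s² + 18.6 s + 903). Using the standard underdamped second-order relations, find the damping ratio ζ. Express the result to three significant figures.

Dividing through by 0.338: denominator becomes s² + 55.03 s + 2672.
So ω_n = √2672 = 51.7 rad/s and ζ = 55.03/(2·51.7) = 0.532.

ζ ≈ 0.532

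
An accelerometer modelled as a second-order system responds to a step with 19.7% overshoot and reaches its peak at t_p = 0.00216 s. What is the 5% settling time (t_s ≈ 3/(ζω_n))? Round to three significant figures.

t_s ≈ 0.00399 s

From the overshoot, ζ = −ln(OS)/√(π²+ln²(OS)) = 0.459.
t_p = π/ω_d ⇒ ω_d = 1450 rad/s; then ω_n = ω_d/√(1−ζ²) = 1640 rad/s.
t_s ≈ 3/(ζω_n) = 3/(0.459·1640) = 0.00399 s.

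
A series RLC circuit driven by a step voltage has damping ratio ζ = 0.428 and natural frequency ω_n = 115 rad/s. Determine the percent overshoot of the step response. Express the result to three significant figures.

For an underdamped second-order system, %OS = 100·exp(−πζ/√(1−ζ²)).
πζ/√(1−ζ²) = π·0.428/√(1−0.183) = 1.488, so %OS = 100·e^(−1.488) = 22.6%.

%OS ≈ 22.6%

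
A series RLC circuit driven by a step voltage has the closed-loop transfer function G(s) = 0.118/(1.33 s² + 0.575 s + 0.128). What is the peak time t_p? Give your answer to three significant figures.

Dividing through by 1.33: denominator becomes s² + 0.4323 s + 0.09624.
So ω_n = √0.09624 = 0.310 rad/s and ζ = 0.4323/(2·0.310) = 0.697.
ω_d = 0.310·√(1 − 0.697²) = 0.223 rad/s. t_p = π/ω_d = 14.1 s.

t_p ≈ 14.1 s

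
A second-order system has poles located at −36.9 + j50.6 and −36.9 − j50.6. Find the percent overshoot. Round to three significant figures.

With σ = 36.9, ω_d = 50.6: ω_n = √(σ²+ω_d²) = 62.6 rad/s, ζ = σ/ω_n = 0.589.
%OS = 100 e^{−πζ/√(1−ζ²)} with ζ = 0.589 gives 10.1%.

%OS ≈ 10.1%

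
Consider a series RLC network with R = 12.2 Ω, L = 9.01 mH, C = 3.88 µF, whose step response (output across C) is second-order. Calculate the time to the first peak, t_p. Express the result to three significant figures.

For a series RLC circuit (capacitor voltage as output), ω_n = 1/√(LC) = 1/√(9.01 mH · 3.88 µF) = 5350 rad/s.
ζ = (R/2)·√(C/L) = (12.2/2)·√(3.88 µF/9.01 mH) = 0.127.
ω_d = ω_n√(1−ζ²) = 5310 rad/s. t_p = π/ω_d = 0.000592 s.

t_p ≈ 0.000592 s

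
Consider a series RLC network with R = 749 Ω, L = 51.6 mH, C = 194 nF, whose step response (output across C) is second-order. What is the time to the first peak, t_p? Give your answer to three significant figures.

t_p ≈ 0.000457 s

For a series RLC circuit (capacitor voltage as output), ω_n = 1/√(LC) = 1/√(51.6 mH · 194 nF) = 9990 rad/s.
ζ = (R/2)·√(C/L) = (749/2)·√(194 nF/51.6 mH) = 0.726.
ω_d = ω_n√(1−ζ²) = 6870 rad/s. t_p = π/ω_d = 0.000457 s.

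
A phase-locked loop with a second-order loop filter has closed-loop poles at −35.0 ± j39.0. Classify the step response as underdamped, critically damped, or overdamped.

Since the poles form a complex-conjugate pair with nonzero imaginary part, the response is underdamped.

underdamped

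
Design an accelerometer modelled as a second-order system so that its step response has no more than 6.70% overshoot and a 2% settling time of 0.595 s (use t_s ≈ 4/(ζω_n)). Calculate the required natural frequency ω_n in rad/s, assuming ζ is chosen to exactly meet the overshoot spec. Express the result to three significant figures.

From %OS = 100·exp(−πζ/√(1−ζ²)), invert to get ζ = −ln(OS)/√(π² + ln²(OS)) with OS = 0.0670.
−ln 0.0670 = 2.703, so ζ = 2.703/√(π² + 7.307) = 0.652.
Then ω_n = 4/(ζ t_s) = 4/(0.652 × 0.595) = 10.3 rad/s.

ω_n ≈ 10.3 rad/s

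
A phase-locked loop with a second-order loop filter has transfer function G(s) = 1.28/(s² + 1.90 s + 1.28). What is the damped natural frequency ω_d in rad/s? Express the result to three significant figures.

Matching coefficients with s² + 2ζω_n s + ω_n² gives ω_n² = 1.28 ⇒ ω_n = 1.13 rad/s, and ζ = 1.90/(2ω_n) = 0.840.
ω_d = 1.13·√(1 − 0.840²) = 0.614 rad/s.

ω_d ≈ 0.614 rad/s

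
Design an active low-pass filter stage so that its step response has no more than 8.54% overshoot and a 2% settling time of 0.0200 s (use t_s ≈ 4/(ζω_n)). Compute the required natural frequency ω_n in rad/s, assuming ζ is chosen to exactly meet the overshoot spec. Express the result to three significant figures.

From %OS = 100·exp(−πζ/√(1−ζ²)), invert to get ζ = −ln(OS)/√(π² + ln²(OS)) with OS = 0.0854.
−ln 0.0854 = 2.460, so ζ = 2.460/√(π² + 6.054) = 0.617.
Then ω_n = 4/(ζ t_s) = 4/(0.617 × 0.0200) = 324 rad/s.

ω_n ≈ 324 rad/s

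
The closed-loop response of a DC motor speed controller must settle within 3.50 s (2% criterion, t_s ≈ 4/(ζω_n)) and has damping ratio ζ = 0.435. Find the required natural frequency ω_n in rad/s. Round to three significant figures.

Rearranging t_s ≈ 4/(ζω_n) gives ω_n = 4/(ζ·t_s) = 4/(0.435 × 3.50) = 2.63 rad/s.

ω_n ≈ 2.63 rad/s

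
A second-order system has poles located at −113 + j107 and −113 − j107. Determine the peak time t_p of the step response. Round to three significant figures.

t_p = π/ω_d with ω_d = 107 (the imaginary part), so t_p = 0.0294 s.

t_p ≈ 0.0294 s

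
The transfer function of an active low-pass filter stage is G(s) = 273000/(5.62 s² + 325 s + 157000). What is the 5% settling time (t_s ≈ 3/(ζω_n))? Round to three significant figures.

t_s ≈ 0.104 s

Dividing through by 5.62: denominator becomes s² + 57.83 s + 27940.
So ω_n = √27940 = 167 rad/s and ζ = 57.83/(2·167) = 0.173.
t_s ≈ 3/(ζω_n) = 0.104 s.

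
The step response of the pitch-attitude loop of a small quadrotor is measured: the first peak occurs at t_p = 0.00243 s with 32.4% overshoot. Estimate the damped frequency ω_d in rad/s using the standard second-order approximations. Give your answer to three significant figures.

t_p = π/ω_d, so ω_d = π/0.00243 = 1290 rad/s.

ω_d ≈ 1290 rad/s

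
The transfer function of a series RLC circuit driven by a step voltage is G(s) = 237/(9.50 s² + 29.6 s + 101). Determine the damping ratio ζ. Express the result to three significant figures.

ζ ≈ 0.478

Dividing through by 9.50: denominator becomes s² + 3.116 s + 10.63.
So ω_n = √10.63 = 3.26 rad/s and ζ = 3.116/(2·3.26) = 0.478.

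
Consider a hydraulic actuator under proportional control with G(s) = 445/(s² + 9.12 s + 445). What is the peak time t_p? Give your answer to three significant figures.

ω_n = √445 = 21.1 rad/s; ζ = 9.12/(2·21.1) = 0.216.
ω_d = ω_n√(1−ζ²) = 20.6 rad/s. Then t_p = π/ω_d = 0.153 s.

t_p ≈ 0.153 s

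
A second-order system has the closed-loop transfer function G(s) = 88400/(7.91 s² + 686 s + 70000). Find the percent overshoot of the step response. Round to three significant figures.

%OS ≈ 19.6%

Dividing through by 7.91: denominator becomes s² + 86.73 s + 8850.
So ω_n = √8850 = 94.1 rad/s and ζ = 86.73/(2·94.1) = 0.461.
%OS = 100 e^{−πζ/√(1−ζ²)} with ζ = 0.461 gives 19.6%.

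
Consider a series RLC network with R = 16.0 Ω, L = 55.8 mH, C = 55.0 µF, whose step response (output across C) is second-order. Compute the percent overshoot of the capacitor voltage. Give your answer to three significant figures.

%OS ≈ 44.3%

For a series RLC circuit (capacitor voltage as output), ω_n = 1/√(LC) = 1/√(55.8 mH · 55.0 µF) = 571 rad/s.
ζ = (R/2)·√(C/L) = (16.0/2)·√(55.0 µF/55.8 mH) = 0.251.
Overshoot: exp(−π·0.251/√(1−0.251²)) = 0.443, i.e. 44.3%.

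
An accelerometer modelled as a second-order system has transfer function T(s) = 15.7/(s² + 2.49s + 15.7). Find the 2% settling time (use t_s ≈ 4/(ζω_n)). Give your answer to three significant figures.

Matching coefficients with s² + 2ζω_n s + ω_n² gives ω_n² = 15.7 ⇒ ω_n = 3.96 rad/s, and ζ = 2.49/(2ω_n) = 0.314.
t_s ≈ 4/(ζω_n) = 4/(0.314·3.96) = 3.21 s.

t_s ≈ 3.21 s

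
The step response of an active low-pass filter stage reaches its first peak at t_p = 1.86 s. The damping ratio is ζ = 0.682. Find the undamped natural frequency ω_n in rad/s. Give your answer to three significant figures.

ω_n ≈ 2.31 rad/s

Peak time t_p = π/ω_d, so ω_d = π/t_p = π/1.86 = 1.69 rad/s.
ω_n = ω_d/√(1−ζ²) = 1.69/√0.535 = 2.31 rad/s.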